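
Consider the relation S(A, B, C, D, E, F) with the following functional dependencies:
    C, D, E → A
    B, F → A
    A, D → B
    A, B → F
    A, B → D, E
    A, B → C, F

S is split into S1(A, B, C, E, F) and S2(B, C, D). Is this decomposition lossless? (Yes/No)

The shared attributes are {B, C} and {B, C}⁺ = {B, C}.
Neither S1 nor S2 is contained in that closure, so the decomposition is lossy.

No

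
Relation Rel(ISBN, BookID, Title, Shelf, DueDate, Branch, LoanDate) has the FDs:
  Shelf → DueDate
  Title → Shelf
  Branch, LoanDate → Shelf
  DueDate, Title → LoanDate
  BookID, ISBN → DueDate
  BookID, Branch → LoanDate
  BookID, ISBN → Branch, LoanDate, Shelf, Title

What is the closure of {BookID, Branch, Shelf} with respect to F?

Start with {BookID, Branch, Shelf}.
Shelf → DueDate applies; add {DueDate} → now {BookID, Branch, DueDate, Shelf}.
BookID, Branch → LoanDate applies; add {LoanDate} → now {BookID, Branch, DueDate, LoanDate, Shelf}.
No further FD applies.

{BookID, Branch, DueDate, LoanDate, Shelf}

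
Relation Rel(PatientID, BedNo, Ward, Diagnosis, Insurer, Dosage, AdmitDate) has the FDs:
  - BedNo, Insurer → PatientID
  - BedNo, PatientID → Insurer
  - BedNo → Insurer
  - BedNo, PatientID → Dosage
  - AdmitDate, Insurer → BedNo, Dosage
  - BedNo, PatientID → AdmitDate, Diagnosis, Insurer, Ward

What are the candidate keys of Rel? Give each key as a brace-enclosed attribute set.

{AdmitDate, Insurer}, {BedNo}

{BedNo} is a candidate key since {BedNo}⁺ = {AdmitDate, BedNo, Diagnosis, Dosage, Insurer, PatientID, Ward} covers every attribute.
{AdmitDate, Insurer} is a candidate key since {AdmitDate, Insurer}⁺ = {AdmitDate, BedNo, Diagnosis, Dosage, Insurer, PatientID, Ward} covers every attribute.
No proper subset of any of these is a key, and no other minimal superkey exists.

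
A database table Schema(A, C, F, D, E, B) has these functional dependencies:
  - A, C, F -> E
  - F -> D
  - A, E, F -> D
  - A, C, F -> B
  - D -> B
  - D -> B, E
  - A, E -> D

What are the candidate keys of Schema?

{A, C, F}

{A, C, F} never appear on the right of any FD, so every key must include all of them.
{A, C, F} is a candidate key since {A, C, F}⁺ = {A, B, C, D, E, F} covers every attribute.
No other minimal set has full closure, so this is the only candidate key.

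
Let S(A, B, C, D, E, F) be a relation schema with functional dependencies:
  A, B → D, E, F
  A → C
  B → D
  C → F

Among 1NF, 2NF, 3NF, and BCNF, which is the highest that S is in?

1NF

Candidate key: {A, B}. Prime attributes: {A, B}.
A → C breaks BCNF: {A}⁺ = {A, C, F}, so {A} is not a superkey.
Because {C} is non-prime and the left side of A → C is not a superkey, the relation is not in 3NF.
Since {A} ⊂ {A, B} and {A}⁺ ⊇ {C, F} with {C, F} non-prime, there is a partial dependency; 2NF fails.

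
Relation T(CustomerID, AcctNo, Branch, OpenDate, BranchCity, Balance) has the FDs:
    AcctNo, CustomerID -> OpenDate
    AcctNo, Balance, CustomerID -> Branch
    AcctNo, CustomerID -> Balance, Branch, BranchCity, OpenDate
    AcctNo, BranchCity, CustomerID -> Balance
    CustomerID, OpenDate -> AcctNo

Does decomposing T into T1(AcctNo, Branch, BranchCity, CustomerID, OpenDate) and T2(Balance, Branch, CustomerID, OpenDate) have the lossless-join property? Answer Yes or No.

Yes

The shared attributes are {Branch, CustomerID, OpenDate} and {Branch, CustomerID, OpenDate}⁺ = {AcctNo, Balance, Branch, BranchCity, CustomerID, OpenDate}.
T1 is contained in that closure, so T1 ∩ T2 -> T1 holds and the join is lossless.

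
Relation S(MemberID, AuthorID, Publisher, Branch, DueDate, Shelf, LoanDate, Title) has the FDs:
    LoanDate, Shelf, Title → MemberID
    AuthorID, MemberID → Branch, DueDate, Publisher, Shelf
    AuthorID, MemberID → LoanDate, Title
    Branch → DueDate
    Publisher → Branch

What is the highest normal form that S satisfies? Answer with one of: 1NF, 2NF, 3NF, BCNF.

Candidate keys: {AuthorID, LoanDate, Shelf, Title}, {AuthorID, MemberID}. Prime attributes: {AuthorID, LoanDate, MemberID, Shelf, Title}.
For LoanDate, Shelf, Title → MemberID we have {LoanDate, Shelf, Title}⁺ = {LoanDate, MemberID, Shelf, Title}; {LoanDate, Shelf, Title} is not a superkey, so BCNF fails.
Branch → DueDate has non-prime {DueDate} on the right and a non-superkey on the left, so 3NF fails.
No proper subset of a key has a non-prime attribute in its closure, so there is no partial dependency; 2NF holds.

2NF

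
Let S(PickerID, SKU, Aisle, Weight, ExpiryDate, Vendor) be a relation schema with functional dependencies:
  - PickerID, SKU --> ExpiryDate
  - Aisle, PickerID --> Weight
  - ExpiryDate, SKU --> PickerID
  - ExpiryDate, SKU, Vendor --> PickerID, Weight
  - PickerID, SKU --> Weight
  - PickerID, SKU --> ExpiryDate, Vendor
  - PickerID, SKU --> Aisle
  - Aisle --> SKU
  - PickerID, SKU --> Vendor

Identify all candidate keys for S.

{Aisle, ExpiryDate}, {Aisle, PickerID}, {ExpiryDate, SKU}, {PickerID, SKU}

{Aisle, ExpiryDate}⁺ = {Aisle, ExpiryDate, PickerID, SKU, Vendor, Weight} — all of the relation — so {Aisle, ExpiryDate} is a candidate key.
{Aisle, PickerID}⁺ = {Aisle, ExpiryDate, PickerID, SKU, Vendor, Weight} — all of the relation — so {Aisle, PickerID} is a candidate key.
{ExpiryDate, SKU}⁺ = {Aisle, ExpiryDate, PickerID, SKU, Vendor, Weight} — all of the relation — so {ExpiryDate, SKU} is a candidate key.
{PickerID, SKU}⁺ = {Aisle, ExpiryDate, PickerID, SKU, Vendor, Weight} — all of the relation — so {PickerID, SKU} is a candidate key.
Any other superkey properly contains one of these, so there are no further candidate keys.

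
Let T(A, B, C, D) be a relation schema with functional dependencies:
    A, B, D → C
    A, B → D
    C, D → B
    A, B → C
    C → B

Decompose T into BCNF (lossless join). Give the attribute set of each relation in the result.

Candidate keys of the original relation: {A, B}, {A, C}.
{A, B, C, D}: {C, D} determines {B, C, D} here but is not a superkey — split on C, D → B, giving {B, C, D} and {A, C, D}.
{B, C, D}: {C} determines {B, C} here but is not a superkey — split on C → B, giving {B, C} and {C, D}.
{B, C} is in BCNF.
{C, D} is in BCNF.
{A, C, D} is in BCNF.

{A, C, D}; {B, C}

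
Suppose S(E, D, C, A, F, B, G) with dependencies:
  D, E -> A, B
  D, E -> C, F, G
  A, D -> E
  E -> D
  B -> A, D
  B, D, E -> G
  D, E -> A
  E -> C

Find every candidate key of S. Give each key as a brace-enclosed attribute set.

{A, D}, {B}, {E}

{B}⁺ = {A, B, C, D, E, F, G} — all of the relation — so {B} is a candidate key.
{E}⁺ = {A, B, C, D, E, F, G} — all of the relation — so {E} is a candidate key.
{A, D}⁺ = {A, B, C, D, E, F, G} — all of the relation — so {A, D} is a candidate key.
These are minimal and exhaustive — every other superkey contains one of them.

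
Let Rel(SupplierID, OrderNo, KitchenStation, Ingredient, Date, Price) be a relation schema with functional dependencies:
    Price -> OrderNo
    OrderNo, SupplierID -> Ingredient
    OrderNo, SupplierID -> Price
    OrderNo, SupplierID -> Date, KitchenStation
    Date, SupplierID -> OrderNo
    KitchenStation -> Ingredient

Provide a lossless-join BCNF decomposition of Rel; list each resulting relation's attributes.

{Date, KitchenStation, Price, SupplierID}; {Ingredient, KitchenStation}; {OrderNo, Price}

Candidate keys of the original relation: {Date, SupplierID}, {OrderNo, SupplierID}, {Price, SupplierID}.
Within {Date, Ingredient, KitchenStation, OrderNo, Price, SupplierID}: {Price}⁺ ∩ {Date, Ingredient, KitchenStation, OrderNo, Price, SupplierID} = {OrderNo, Price}, not the whole set, so Price -> OrderNo violates BCNF; decompose into {OrderNo, Price} and {Date, Ingredient, KitchenStation, Price, SupplierID}.
{OrderNo, Price} has no BCNF violation.
Within {Date, Ingredient, KitchenStation, Price, SupplierID}: {KitchenStation}⁺ ∩ {Date, Ingredient, KitchenStation, Price, SupplierID} = {Ingredient, KitchenStation}, not the whole set, so KitchenStation -> Ingredient violates BCNF; decompose into {Ingredient, KitchenStation} and {Date, KitchenStation, Price, SupplierID}.
{Ingredient, KitchenStation} has no BCNF violation.
{Date, KitchenStation, Price, SupplierID} has no BCNF violation.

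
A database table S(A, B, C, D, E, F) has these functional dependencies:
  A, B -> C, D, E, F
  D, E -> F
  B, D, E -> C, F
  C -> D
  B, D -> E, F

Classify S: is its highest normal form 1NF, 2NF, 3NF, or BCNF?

2NF

Candidate key: {A, B}. Prime attributes: {A, B}.
D, E -> F breaks BCNF: {D, E}⁺ = {D, E, F}, so {D, E} is not a superkey.
Because {F} is non-prime and the left side of D, E -> F is not a superkey, the relation is not in 3NF.
No non-prime attribute depends on a proper subset of any candidate key, so 2NF holds.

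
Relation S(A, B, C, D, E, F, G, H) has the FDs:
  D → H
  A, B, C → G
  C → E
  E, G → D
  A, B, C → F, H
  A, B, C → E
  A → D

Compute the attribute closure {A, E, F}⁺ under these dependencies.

Start with {A, E, F}.
A → D applies; add {D} → now {A, D, E, F}.
D → H applies; add {H} → now {A, D, E, F, H}.
No further FD applies.

{A, D, E, F, H}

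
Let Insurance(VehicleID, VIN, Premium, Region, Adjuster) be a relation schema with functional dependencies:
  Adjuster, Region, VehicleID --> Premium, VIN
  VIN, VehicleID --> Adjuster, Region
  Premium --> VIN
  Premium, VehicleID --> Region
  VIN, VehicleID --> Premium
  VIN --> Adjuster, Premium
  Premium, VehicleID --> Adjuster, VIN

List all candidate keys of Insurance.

Attributes never on any right-hand side: {VehicleID} — every candidate key must contain it.
{Premium, VehicleID}⁺ = {Adjuster, Premium, Region, VIN, VehicleID} — all of the relation — so {Premium, VehicleID} is a candidate key.
{VIN, VehicleID}⁺ = {Adjuster, Premium, Region, VIN, VehicleID} — all of the relation — so {VIN, VehicleID} is a candidate key.
{Adjuster, Region, VehicleID}⁺ = {Adjuster, Premium, Region, VIN, VehicleID} — all of the relation — so {Adjuster, Region, VehicleID} is a candidate key.
No proper subset of any of these is a key, and no other minimal superkey exists.

{Adjuster, Region, VehicleID}, {Premium, VehicleID}, {VIN, VehicleID}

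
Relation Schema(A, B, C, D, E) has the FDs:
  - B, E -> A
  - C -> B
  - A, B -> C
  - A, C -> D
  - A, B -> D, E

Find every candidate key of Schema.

{A, B}⁺ = {A, B, C, D, E}, which is every attribute, so {A, B} is a candidate key.
{A, C}⁺ = {A, B, C, D, E}, which is every attribute, so {A, C} is a candidate key.
{B, E}⁺ = {A, B, C, D, E}, which is every attribute, so {B, E} is a candidate key.
{C, E}⁺ = {A, B, C, D, E}, which is every attribute, so {C, E} is a candidate key.
Any other superkey properly contains one of these, so there are no further candidate keys.

{A, B}, {A, C}, {B, E}, {C, E}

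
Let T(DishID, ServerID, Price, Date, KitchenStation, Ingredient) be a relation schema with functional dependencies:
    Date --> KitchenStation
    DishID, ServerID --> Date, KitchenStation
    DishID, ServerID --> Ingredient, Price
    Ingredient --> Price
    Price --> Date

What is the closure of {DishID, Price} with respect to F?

{Date, DishID, KitchenStation, Price}

Start with {DishID, Price}.
Price --> Date applies; add {Date} → now {Date, DishID, Price}.
Date --> KitchenStation applies; add {KitchenStation} → now {Date, DishID, KitchenStation, Price}.
No further FD applies.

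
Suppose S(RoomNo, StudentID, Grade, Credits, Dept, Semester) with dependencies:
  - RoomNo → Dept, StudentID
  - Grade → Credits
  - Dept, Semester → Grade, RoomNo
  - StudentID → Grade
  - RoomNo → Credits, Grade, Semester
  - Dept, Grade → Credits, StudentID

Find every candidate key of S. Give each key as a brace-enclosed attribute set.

Closure of {RoomNo} is {Credits, Dept, Grade, RoomNo, Semester, StudentID}, the whole schema; {RoomNo} is a candidate key.
Closure of {Dept, Semester} is {Credits, Dept, Grade, RoomNo, Semester, StudentID}, the whole schema; {Dept, Semester} is a candidate key.
These are minimal and exhaustive — every other superkey contains one of them.

{Dept, Semester}, {RoomNo}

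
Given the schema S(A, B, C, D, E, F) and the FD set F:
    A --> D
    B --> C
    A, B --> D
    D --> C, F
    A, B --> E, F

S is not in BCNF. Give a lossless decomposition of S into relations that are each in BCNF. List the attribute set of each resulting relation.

Candidate key of the original relation: {A, B}.
Within {A, B, C, D, E, F}: {A}⁺ ∩ {A, B, C, D, E, F} = {A, C, D, F}, not the whole set, so A --> C, D, F violates BCNF; decompose into {A, C, D, F} and {A, B, E}.
Within {A, C, D, F}: {D}⁺ ∩ {A, C, D, F} = {C, D, F}, not the whole set, so D --> C, F violates BCNF; decompose into {C, D, F} and {A, D}.
{C, D, F} has no BCNF violation.
{A, D} has no BCNF violation.
{A, B, E} has no BCNF violation.

{A, B, E}; {A, D}; {C, D, F}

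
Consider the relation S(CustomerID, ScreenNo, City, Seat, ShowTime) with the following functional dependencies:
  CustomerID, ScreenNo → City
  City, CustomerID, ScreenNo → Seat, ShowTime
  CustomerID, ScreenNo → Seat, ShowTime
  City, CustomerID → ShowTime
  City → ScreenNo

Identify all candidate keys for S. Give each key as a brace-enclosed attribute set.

{City, CustomerID}, {CustomerID, ScreenNo}

{CustomerID} never appears on the right of any FD, so every key must include it.
{City, CustomerID}⁺ = {City, CustomerID, ScreenNo, Seat, ShowTime}, which is every attribute, so {City, CustomerID} is a candidate key.
{CustomerID, ScreenNo}⁺ = {City, CustomerID, ScreenNo, Seat, ShowTime}, which is every attribute, so {CustomerID, ScreenNo} is a candidate key.
These are minimal and exhaustive — every other superkey contains one of them.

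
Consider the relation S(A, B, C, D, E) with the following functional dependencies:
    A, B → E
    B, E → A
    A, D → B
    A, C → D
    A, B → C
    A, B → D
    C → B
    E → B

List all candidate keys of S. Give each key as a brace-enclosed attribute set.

Closure of {E} is {A, B, C, D, E}, the whole schema; {E} is a candidate key.
Closure of {A, B} is {A, B, C, D, E}, the whole schema; {A, B} is a candidate key.
Closure of {A, C} is {A, B, C, D, E}, the whole schema; {A, C} is a candidate key.
Closure of {A, D} is {A, B, C, D, E}, the whole schema; {A, D} is a candidate key.
These are minimal and exhaustive — every other superkey contains one of them.

{A, B}, {A, C}, {A, D}, {E}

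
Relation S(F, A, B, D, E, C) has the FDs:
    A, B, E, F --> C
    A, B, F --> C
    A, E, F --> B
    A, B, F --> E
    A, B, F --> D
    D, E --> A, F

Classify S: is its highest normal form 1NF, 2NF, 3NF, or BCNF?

Candidate keys: {A, B, F}, {A, E, F}, {D, E}. Prime attributes: {A, B, D, E, F}.
The left-hand side of every FD is a superkey, so BCNF is satisfied.

BCNF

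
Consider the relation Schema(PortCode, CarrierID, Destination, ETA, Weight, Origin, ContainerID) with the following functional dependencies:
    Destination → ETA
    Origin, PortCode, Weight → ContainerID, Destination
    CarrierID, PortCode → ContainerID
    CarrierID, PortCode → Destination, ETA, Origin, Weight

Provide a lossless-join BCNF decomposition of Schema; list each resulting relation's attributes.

Candidate key of the original relation: {CarrierID, PortCode}.
Within {CarrierID, ContainerID, Destination, ETA, Origin, PortCode, Weight}: {Destination}⁺ ∩ {CarrierID, ContainerID, Destination, ETA, Origin, PortCode, Weight} = {Destination, ETA}, not the whole set, so Destination → ETA violates BCNF; decompose into {Destination, ETA} and {CarrierID, ContainerID, Destination, Origin, PortCode, Weight}.
{Destination, ETA}: every determinant is a superkey — BCNF.
Within {CarrierID, ContainerID, Destination, Origin, PortCode, Weight}: {Origin, PortCode, Weight}⁺ ∩ {CarrierID, ContainerID, Destination, Origin, PortCode, Weight} = {ContainerID, Destination, Origin, PortCode, Weight}, not the whole set, so Origin, PortCode, Weight → ContainerID, Destination violates BCNF; decompose into {ContainerID, Destination, Origin, PortCode, Weight} and {CarrierID, Origin, PortCode, Weight}.
{ContainerID, Destination, Origin, PortCode, Weight}: every determinant is a superkey — BCNF.
{CarrierID, Origin, PortCode, Weight}: every determinant is a superkey — BCNF.

{CarrierID, Origin, PortCode, Weight}; {ContainerID, Destination, Origin, PortCode, Weight}; {Destination, ETA}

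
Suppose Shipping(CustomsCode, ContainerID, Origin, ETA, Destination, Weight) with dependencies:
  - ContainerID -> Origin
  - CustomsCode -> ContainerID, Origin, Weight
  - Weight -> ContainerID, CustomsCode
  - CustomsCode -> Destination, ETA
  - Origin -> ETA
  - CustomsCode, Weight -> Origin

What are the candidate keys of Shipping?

{CustomsCode}⁺ = {ContainerID, CustomsCode, Destination, ETA, Origin, Weight} — all of the relation — so {CustomsCode} is a candidate key.
{Weight}⁺ = {ContainerID, CustomsCode, Destination, ETA, Origin, Weight} — all of the relation — so {Weight} is a candidate key.
Any other superkey properly contains one of these, so there are no further candidate keys.

{CustomsCode}, {Weight}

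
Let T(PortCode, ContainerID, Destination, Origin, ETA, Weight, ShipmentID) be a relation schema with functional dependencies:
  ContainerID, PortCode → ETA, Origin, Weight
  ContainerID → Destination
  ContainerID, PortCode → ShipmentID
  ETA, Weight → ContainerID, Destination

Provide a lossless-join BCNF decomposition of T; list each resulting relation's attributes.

Candidate keys of the original relation: {ContainerID, PortCode}, {ETA, PortCode, Weight}.
{ContainerID, Destination, ETA, Origin, PortCode, ShipmentID, Weight}: {ContainerID} determines {ContainerID, Destination} here but is not a superkey — split on ContainerID → Destination, giving {ContainerID, Destination} and {ContainerID, ETA, Origin, PortCode, ShipmentID, Weight}.
{ContainerID, Destination}: every determinant is a superkey — BCNF.
{ContainerID, ETA, Origin, PortCode, ShipmentID, Weight}: {ETA, Weight} determines {ContainerID, ETA, Weight} here but is not a superkey — split on ETA, Weight → ContainerID, giving {ContainerID, ETA, Weight} and {ETA, Origin, PortCode, ShipmentID, Weight}.
{ContainerID, ETA, Weight}: every determinant is a superkey — BCNF.
{ETA, Origin, PortCode, ShipmentID, Weight}: every determinant is a superkey — BCNF.

{ContainerID, Destination}; {ContainerID, ETA, Weight}; {ETA, Origin, PortCode, ShipmentID, Weight}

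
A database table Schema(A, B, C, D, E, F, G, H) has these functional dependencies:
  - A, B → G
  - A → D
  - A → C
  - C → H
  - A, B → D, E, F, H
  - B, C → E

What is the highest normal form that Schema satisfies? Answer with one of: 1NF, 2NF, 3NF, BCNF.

Candidate key: {A, B}. Prime attributes: {A, B}.
A → D breaks BCNF: {A}⁺ = {A, C, D, H}, so {A} is not a superkey.
Because {D} is non-prime and the left side of A → D is not a superkey, the relation is not in 3NF.
{A} is a proper subset of the key {A, B}, and {A}⁺ contains the non-prime attributes {C, D, H} — a partial dependency, so 2NF is violated.

1NF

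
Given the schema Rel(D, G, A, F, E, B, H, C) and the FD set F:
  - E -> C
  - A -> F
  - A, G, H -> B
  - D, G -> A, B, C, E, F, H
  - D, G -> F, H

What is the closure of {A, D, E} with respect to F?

Start with {A, D, E}.
E -> C applies; add {C} → now {A, C, D, E}.
A -> F applies; add {F} → now {A, C, D, E, F}.
No further FD applies.

{A, C, D, E, F}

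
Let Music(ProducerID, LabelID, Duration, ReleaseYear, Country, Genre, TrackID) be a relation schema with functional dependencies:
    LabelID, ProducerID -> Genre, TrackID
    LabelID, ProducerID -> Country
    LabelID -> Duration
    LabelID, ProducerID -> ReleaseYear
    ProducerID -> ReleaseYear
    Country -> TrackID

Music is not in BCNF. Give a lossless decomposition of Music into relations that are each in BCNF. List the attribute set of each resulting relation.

{Country, Genre, LabelID, ProducerID}; {Country, TrackID}; {Duration, LabelID}; {ProducerID, ReleaseYear}

Candidate key of the original relation: {LabelID, ProducerID}.
In {Country, Duration, Genre, LabelID, ProducerID, ReleaseYear, TrackID}, {LabelID} is not a superkey ({LabelID}⁺ restricted to this set is {Duration, LabelID}), so split on LabelID -> Duration into {Duration, LabelID} and {Country, Genre, LabelID, ProducerID, ReleaseYear, TrackID}.
{Duration, LabelID} is in BCNF.
In {Country, Genre, LabelID, ProducerID, ReleaseYear, TrackID}, {ProducerID} is not a superkey ({ProducerID}⁺ restricted to this set is {ProducerID, ReleaseYear}), so split on ProducerID -> ReleaseYear into {ProducerID, ReleaseYear} and {Country, Genre, LabelID, ProducerID, TrackID}.
{ProducerID, ReleaseYear} is in BCNF.
In {Country, Genre, LabelID, ProducerID, TrackID}, {Country} is not a superkey ({Country}⁺ restricted to this set is {Country, TrackID}), so split on Country -> TrackID into {Country, TrackID} and {Country, Genre, LabelID, ProducerID}.
{Country, TrackID} is in BCNF.
{Country, Genre, LabelID, ProducerID} is in BCNF.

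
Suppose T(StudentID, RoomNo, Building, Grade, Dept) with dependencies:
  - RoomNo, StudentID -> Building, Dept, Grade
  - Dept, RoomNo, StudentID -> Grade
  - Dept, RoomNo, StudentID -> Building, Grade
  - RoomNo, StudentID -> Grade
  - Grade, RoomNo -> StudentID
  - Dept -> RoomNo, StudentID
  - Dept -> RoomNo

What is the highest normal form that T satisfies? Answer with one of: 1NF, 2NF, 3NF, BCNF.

BCNF

Candidate keys: {Dept}, {Grade, RoomNo}, {RoomNo, StudentID}. Prime attributes: {Dept, Grade, RoomNo, StudentID}.
Every FD has a superkey on the left, so the relation is in BCNF.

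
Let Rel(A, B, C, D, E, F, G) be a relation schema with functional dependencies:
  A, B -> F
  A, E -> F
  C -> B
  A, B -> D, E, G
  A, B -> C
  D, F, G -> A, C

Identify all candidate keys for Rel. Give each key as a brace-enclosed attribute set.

{A, B}, {A, C}, {A, D, E, G}, {D, F, G}

{A, B}⁺ = {A, B, C, D, E, F, G}, which is every attribute, so {A, B} is a candidate key.
{A, C}⁺ = {A, B, C, D, E, F, G}, which is every attribute, so {A, C} is a candidate key.
{D, F, G}⁺ = {A, B, C, D, E, F, G}, which is every attribute, so {D, F, G} is a candidate key.
{A, D, E, G}⁺ = {A, B, C, D, E, F, G}, which is every attribute, so {A, D, E, G} is a candidate key.
No proper subset of any of these is a key, and no other minimal superkey exists.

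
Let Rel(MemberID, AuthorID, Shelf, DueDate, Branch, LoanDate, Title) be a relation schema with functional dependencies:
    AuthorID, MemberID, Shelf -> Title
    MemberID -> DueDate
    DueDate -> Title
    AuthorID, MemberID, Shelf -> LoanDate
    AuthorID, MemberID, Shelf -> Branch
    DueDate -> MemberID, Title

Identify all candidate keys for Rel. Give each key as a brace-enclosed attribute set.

{AuthorID, DueDate, Shelf}, {AuthorID, MemberID, Shelf}

Attributes never on any right-hand side: {AuthorID, Shelf} — every candidate key must contain all of them.
{AuthorID, DueDate, Shelf}⁺ = {AuthorID, Branch, DueDate, LoanDate, MemberID, Shelf, Title} — all of the relation — so {AuthorID, DueDate, Shelf} is a candidate key.
{AuthorID, MemberID, Shelf}⁺ = {AuthorID, Branch, DueDate, LoanDate, MemberID, Shelf, Title} — all of the relation — so {AuthorID, MemberID, Shelf} is a candidate key.
Any other superkey properly contains one of these, so there are no further candidate keys.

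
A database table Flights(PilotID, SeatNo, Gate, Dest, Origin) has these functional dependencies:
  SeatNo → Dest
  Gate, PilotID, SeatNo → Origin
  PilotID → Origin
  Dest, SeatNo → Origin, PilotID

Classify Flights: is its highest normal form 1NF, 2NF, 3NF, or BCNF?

1NF

Candidate key: {Gate, SeatNo}. Prime attributes: {Gate, SeatNo}.
SeatNo → Dest: {SeatNo}⁺ = {Dest, Origin, PilotID, SeatNo}, which is not all of the attributes, so the left side is not a superkey — BCNF is violated.
SeatNo → Dest determines the non-prime attribute {Dest} from a non-superkey — 3NF is violated.
{SeatNo} is a proper subset of the key {Gate, SeatNo}, and {SeatNo}⁺ contains the non-prime attributes {Dest, Origin, PilotID} — a partial dependency, so 2NF is violated.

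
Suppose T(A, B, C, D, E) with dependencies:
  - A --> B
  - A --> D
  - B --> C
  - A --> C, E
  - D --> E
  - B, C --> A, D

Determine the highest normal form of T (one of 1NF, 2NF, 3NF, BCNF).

2NF

Candidate keys: {A}, {B}. Prime attributes: {A, B}.
For D --> E we have {D}⁺ = {D, E}; {D} is not a superkey, so BCNF fails.
Because {E} is non-prime and the left side of D --> E is not a superkey, the relation is not in 3NF.
Every candidate key is a single attribute, so no partial dependency is possible; 2NF holds.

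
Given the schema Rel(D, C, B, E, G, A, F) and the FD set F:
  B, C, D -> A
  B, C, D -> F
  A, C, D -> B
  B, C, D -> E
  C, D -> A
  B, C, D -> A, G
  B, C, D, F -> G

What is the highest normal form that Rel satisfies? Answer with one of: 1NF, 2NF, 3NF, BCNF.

BCNF

Candidate key: {C, D}. Prime attributes: {C, D}.
Every FD has a superkey on the left, so the relation is in BCNF.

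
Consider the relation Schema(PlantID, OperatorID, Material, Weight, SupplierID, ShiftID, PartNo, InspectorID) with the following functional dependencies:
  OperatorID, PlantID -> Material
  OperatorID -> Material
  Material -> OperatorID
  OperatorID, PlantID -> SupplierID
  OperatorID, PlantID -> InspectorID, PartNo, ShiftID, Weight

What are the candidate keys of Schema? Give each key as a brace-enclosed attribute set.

Attributes never on any right-hand side: {PlantID} — every candidate key must contain it.
{Material, PlantID}⁺ = {InspectorID, Material, OperatorID, PartNo, PlantID, ShiftID, SupplierID, Weight}, which is every attribute, so {Material, PlantID} is a candidate key.
{OperatorID, PlantID}⁺ = {InspectorID, Material, OperatorID, PartNo, PlantID, ShiftID, SupplierID, Weight}, which is every attribute, so {OperatorID, PlantID} is a candidate key.
No proper subset of any of these is a key, and no other minimal superkey exists.

{Material, PlantID}, {OperatorID, PlantID}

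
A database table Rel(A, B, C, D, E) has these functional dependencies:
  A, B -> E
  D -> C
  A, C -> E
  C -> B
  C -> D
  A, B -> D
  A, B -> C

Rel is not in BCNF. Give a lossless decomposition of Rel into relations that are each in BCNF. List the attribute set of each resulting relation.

Candidate keys of the original relation: {A, B}, {A, C}, {A, D}.
Within {A, B, C, D, E}: {D}⁺ ∩ {A, B, C, D, E} = {B, C, D}, not the whole set, so D -> B, C violates BCNF; decompose into {B, C, D} and {A, D, E}.
{B, C, D} is in BCNF.
{A, D, E} is in BCNF.

{A, D, E}; {B, C, D}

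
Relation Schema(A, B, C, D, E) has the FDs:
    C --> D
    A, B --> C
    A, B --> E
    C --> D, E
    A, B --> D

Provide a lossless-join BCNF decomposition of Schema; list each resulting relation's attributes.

{A, B, C}; {C, D, E}

Candidate key of the original relation: {A, B}.
In {A, B, C, D, E}, {C} is not a superkey ({C}⁺ restricted to this set is {C, D, E}), so split on C --> D, E into {C, D, E} and {A, B, C}.
{C, D, E} has no BCNF violation.
{A, B, C} has no BCNF violation.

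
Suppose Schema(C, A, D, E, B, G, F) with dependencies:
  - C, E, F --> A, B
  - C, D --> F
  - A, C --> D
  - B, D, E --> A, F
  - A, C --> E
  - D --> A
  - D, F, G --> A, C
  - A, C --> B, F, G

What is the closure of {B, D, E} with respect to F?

{A, B, D, E, F}

Start with {B, D, E}.
B, D, E --> A, F applies; add {A, F} → now {A, B, D, E, F}.
No further FD applies.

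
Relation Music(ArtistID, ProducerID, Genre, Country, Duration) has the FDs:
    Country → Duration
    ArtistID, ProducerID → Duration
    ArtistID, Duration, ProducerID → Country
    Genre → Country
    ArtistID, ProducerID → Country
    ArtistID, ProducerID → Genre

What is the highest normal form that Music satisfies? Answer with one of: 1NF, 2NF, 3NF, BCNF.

2NF

Candidate key: {ArtistID, ProducerID}. Prime attributes: {ArtistID, ProducerID}.
Country → Duration breaks BCNF: {Country}⁺ = {Country, Duration}, so {Country} is not a superkey.
Country → Duration determines the non-prime attribute {Duration} from a non-superkey — 3NF is violated.
Checking every proper subset of each key, none determines a non-prime attribute — 2NF is satisfied.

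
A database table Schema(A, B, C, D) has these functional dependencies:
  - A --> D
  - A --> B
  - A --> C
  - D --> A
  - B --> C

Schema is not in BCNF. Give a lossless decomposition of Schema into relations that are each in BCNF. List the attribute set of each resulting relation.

{A, B, D}; {B, C}

Candidate keys of the original relation: {A}, {D}.
In {A, B, C, D}, {B} is not a superkey ({B}⁺ restricted to this set is {B, C}), so split on B --> C into {B, C} and {A, B, D}.
{B, C}: every determinant is a superkey — BCNF.
{A, B, D}: every determinant is a superkey — BCNF.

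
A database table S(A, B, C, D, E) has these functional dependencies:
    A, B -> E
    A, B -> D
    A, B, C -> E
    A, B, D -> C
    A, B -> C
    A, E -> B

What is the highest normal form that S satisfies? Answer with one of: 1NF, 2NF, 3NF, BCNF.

BCNF

Candidate keys: {A, B}, {A, E}. Prime attributes: {A, B, E}.
The left-hand side of every FD is a superkey, so BCNF is satisfied.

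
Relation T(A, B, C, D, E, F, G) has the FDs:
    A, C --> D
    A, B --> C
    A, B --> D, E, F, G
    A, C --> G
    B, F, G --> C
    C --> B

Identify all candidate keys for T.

{A, B}, {A, C}

No FD produces {A}, so it must be in every candidate key.
{A, B}⁺ = {A, B, C, D, E, F, G}, which is every attribute, so {A, B} is a candidate key.
{A, C}⁺ = {A, B, C, D, E, F, G}, which is every attribute, so {A, C} is a candidate key.
No proper subset of any of these is a key, and no other minimal superkey exists.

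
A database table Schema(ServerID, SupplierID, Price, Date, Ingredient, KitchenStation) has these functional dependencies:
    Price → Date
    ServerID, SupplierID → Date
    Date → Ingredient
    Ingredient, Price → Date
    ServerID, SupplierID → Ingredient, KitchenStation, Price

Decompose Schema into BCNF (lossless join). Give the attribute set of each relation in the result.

{Date, Ingredient}; {Date, Price}; {KitchenStation, Price, ServerID, SupplierID}

Candidate key of the original relation: {ServerID, SupplierID}.
In {Date, Ingredient, KitchenStation, Price, ServerID, SupplierID}, {Price} is not a superkey ({Price}⁺ restricted to this set is {Date, Ingredient, Price}), so split on Price → Date, Ingredient into {Date, Ingredient, Price} and {KitchenStation, Price, ServerID, SupplierID}.
In {Date, Ingredient, Price}, {Date} is not a superkey ({Date}⁺ restricted to this set is {Date, Ingredient}), so split on Date → Ingredient into {Date, Ingredient} and {Date, Price}.
{Date, Ingredient} has no BCNF violation.
{Date, Price} has no BCNF violation.
{KitchenStation, Price, ServerID, SupplierID} has no BCNF violation.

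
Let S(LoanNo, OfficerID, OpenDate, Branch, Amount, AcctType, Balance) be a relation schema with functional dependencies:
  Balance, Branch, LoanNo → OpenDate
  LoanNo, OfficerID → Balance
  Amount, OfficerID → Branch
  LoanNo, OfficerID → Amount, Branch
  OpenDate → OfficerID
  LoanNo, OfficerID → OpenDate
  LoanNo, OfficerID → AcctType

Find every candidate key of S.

{Balance, Branch, LoanNo}, {LoanNo, OfficerID}, {LoanNo, OpenDate}

No FD produces {LoanNo}, so it must be in every candidate key.
Closure of {LoanNo, OfficerID} is {AcctType, Amount, Balance, Branch, LoanNo, OfficerID, OpenDate}, the whole schema; {LoanNo, OfficerID} is a candidate key.
Closure of {LoanNo, OpenDate} is {AcctType, Amount, Balance, Branch, LoanNo, OfficerID, OpenDate}, the whole schema; {LoanNo, OpenDate} is a candidate key.
Closure of {Balance, Branch, LoanNo} is {AcctType, Amount, Balance, Branch, LoanNo, OfficerID, OpenDate}, the whole schema; {Balance, Branch, LoanNo} is a candidate key.
Any other superkey properly contains one of these, so there are no further candidate keys.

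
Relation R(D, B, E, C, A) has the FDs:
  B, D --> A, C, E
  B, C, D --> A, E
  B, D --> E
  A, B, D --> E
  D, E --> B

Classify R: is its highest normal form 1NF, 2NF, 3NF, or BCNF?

BCNF

Candidate keys: {B, D}, {D, E}. Prime attributes: {B, D, E}.
Each dependency's left side is a superkey — BCNF holds.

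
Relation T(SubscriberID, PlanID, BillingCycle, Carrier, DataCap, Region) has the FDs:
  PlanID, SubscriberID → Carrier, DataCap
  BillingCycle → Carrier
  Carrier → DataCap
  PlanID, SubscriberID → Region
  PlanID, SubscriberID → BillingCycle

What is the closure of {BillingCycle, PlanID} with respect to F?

Start with {BillingCycle, PlanID}.
BillingCycle → Carrier applies; add {Carrier} → now {BillingCycle, Carrier, PlanID}.
Carrier → DataCap applies; add {DataCap} → now {BillingCycle, Carrier, DataCap, PlanID}.
No further FD applies.

{BillingCycle, Carrier, DataCap, PlanID}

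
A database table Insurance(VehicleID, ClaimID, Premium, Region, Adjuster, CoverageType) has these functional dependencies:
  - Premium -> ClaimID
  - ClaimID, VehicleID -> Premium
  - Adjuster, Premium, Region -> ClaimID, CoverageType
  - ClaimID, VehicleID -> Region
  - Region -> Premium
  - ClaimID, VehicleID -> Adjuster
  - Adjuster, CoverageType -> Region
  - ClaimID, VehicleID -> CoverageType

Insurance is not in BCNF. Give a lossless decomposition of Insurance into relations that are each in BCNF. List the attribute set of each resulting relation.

{Adjuster, CoverageType, Region}; {Adjuster, Region, VehicleID}; {ClaimID, Premium}; {Premium, Region}

Candidate keys of the original relation: {Adjuster, CoverageType, VehicleID}, {ClaimID, VehicleID}, {Premium, VehicleID}, {Region, VehicleID}.
{Adjuster, ClaimID, CoverageType, Premium, Region, VehicleID}: {Premium} determines {ClaimID, Premium} here but is not a superkey — split on Premium -> ClaimID, giving {ClaimID, Premium} and {Adjuster, CoverageType, Premium, Region, VehicleID}.
{ClaimID, Premium} is in BCNF.
{Adjuster, CoverageType, Premium, Region, VehicleID}: {Adjuster, Premium, Region} determines {Adjuster, CoverageType, Premium, Region} here but is not a superkey — split on Adjuster, Premium, Region -> CoverageType, giving {Adjuster, CoverageType, Premium, Region} and {Adjuster, Premium, Region, VehicleID}.
{Adjuster, CoverageType, Premium, Region}: {Region} determines {Premium, Region} here but is not a superkey — split on Region -> Premium, giving {Premium, Region} and {Adjuster, CoverageType, Region}.
{Premium, Region} is in BCNF.
{Adjuster, CoverageType, Region} is in BCNF.
{Adjuster, Premium, Region, VehicleID}: {Region} determines {Premium, Region} here but is not a superkey — split on Region -> Premium, giving {Premium, Region} and {Adjuster, Region, VehicleID}.
{Premium, Region} is in BCNF.
{Adjuster, Region, VehicleID} is in BCNF.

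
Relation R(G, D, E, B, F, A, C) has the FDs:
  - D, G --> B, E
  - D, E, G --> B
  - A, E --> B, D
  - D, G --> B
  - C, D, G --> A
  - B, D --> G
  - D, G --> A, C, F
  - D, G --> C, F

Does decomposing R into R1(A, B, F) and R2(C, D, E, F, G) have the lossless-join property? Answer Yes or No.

No

The shared attributes are {F} and {F}⁺ = {F}.
R1 ⊄ {F} and R2 ⊄ {F}, so the split is lossy.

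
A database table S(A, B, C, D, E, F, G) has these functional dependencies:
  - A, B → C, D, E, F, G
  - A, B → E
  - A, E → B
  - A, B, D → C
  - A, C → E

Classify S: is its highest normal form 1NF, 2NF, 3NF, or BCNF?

Candidate keys: {A, B}, {A, C}, {A, E}. Prime attributes: {A, B, C, E}.
Every FD has a superkey on the left, so the relation is in BCNF.

BCNF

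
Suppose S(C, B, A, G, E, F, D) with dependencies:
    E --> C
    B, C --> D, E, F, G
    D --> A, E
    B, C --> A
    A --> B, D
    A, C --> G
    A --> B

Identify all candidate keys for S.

{A}, {B, C}, {B, E}, {D}

{A}⁺ = {A, B, C, D, E, F, G}, which is every attribute, so {A} is a candidate key.
{D}⁺ = {A, B, C, D, E, F, G}, which is every attribute, so {D} is a candidate key.
{B, C}⁺ = {A, B, C, D, E, F, G}, which is every attribute, so {B, C} is a candidate key.
{B, E}⁺ = {A, B, C, D, E, F, G}, which is every attribute, so {B, E} is a candidate key.
Any other superkey properly contains one of these, so there are no further candidate keys.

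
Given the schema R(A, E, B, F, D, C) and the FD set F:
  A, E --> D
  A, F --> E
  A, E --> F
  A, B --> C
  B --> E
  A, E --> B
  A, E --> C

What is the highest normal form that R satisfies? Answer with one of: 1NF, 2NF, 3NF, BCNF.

Candidate keys: {A, B}, {A, E}, {A, F}. Prime attributes: {A, B, E, F}.
B --> E: {B}⁺ = {B, E}, which is not all of the attributes, so the left side is not a superkey — BCNF is violated.
Since {E} ⊆ prime attributes and every other non-superkey FD also has a prime right side, the schema is in 3NF.

3NF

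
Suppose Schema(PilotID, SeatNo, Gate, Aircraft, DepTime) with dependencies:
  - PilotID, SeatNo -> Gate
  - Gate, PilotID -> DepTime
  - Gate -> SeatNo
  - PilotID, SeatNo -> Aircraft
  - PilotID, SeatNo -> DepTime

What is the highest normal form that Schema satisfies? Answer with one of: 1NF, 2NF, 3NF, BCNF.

3NF

Candidate keys: {Gate, PilotID}, {PilotID, SeatNo}. Prime attributes: {Gate, PilotID, SeatNo}.
Gate -> SeatNo: {Gate}⁺ = {Gate, SeatNo}, which is not all of the attributes, so the left side is not a superkey — BCNF is violated.
But every attribute on its right side ({SeatNo}) is prime, and the same holds for every other non-superkey FD, so 3NF still holds.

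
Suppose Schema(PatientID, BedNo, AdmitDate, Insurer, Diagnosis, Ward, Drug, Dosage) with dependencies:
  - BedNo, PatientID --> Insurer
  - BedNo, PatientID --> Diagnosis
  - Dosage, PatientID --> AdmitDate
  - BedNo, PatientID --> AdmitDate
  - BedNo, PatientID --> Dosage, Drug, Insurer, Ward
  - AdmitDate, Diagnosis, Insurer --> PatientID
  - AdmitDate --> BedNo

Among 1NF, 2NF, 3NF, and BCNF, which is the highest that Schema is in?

Candidate keys: {AdmitDate, Diagnosis, Insurer}, {AdmitDate, PatientID}, {BedNo, PatientID}, {Dosage, PatientID}. Prime attributes: {AdmitDate, BedNo, Diagnosis, Dosage, Insurer, PatientID}.
AdmitDate --> BedNo: {AdmitDate}⁺ = {AdmitDate, BedNo}, which is not all of the attributes, so the left side is not a superkey — BCNF is violated.
Since {BedNo} ⊆ prime attributes and every other non-superkey FD also has a prime right side, the schema is in 3NF.

3NF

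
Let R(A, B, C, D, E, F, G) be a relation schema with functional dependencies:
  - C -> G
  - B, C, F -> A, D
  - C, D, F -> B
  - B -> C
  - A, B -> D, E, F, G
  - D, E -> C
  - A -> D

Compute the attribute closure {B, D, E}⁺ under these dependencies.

Start with {B, D, E}.
B -> C applies; add {C} → now {B, C, D, E}.
C -> G applies; add {G} → now {B, C, D, E, G}.
No further FD applies.

{B, C, D, E, G}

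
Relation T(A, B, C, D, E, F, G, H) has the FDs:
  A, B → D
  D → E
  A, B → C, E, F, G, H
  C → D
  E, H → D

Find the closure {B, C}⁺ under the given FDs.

Start with {B, C}.
C → D applies; add {D} → now {B, C, D}.
D → E applies; add {E} → now {B, C, D, E}.
No further FD applies.

{B, C, D, E}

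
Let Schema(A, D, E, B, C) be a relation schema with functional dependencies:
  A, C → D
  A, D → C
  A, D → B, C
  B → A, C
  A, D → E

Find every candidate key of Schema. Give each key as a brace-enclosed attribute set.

Closure of {B} is {A, B, C, D, E}, the whole schema; {B} is a candidate key.
Closure of {A, C} is {A, B, C, D, E}, the whole schema; {A, C} is a candidate key.
Closure of {A, D} is {A, B, C, D, E}, the whole schema; {A, D} is a candidate key.
These are minimal and exhaustive — every other superkey contains one of them.

{A, C}, {A, D}, {B}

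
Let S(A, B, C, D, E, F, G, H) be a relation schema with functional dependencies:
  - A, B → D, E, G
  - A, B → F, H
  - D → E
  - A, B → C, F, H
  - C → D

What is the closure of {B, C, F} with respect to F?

Start with {B, C, F}.
C → D applies; add {D} → now {B, C, D, F}.
D → E applies; add {E} → now {B, C, D, E, F}.
No further FD applies.

{B, C, D, E, F}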